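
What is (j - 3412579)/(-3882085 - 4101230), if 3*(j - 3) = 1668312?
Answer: 2856472/7983315 ≈ 0.35781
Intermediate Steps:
j = 556107 (j = 3 + (⅓)*1668312 = 3 + 556104 = 556107)
(j - 3412579)/(-3882085 - 4101230) = (556107 - 3412579)/(-3882085 - 4101230) = -2856472/(-7983315) = -2856472*(-1/7983315) = 2856472/7983315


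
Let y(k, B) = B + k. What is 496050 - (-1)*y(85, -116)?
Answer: 496019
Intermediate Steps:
496050 - (-1)*y(85, -116) = 496050 - (-1)*(-116 + 85) = 496050 - (-1)*(-31) = 496050 - 1*31 = 496050 - 31 = 496019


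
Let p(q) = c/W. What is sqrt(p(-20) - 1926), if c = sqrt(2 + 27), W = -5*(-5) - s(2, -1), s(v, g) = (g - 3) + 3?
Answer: sqrt(-1301976 + 26*sqrt(29))/26 ≈ 43.884*I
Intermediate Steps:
s(v, g) = g (s(v, g) = (-3 + g) + 3 = g)
W = 26 (W = -5*(-5) - 1*(-1) = 25 + 1 = 26)
c = sqrt(29) ≈ 5.3852
p(q) = sqrt(29)/26
sqrt(p(-20) - 1926) = sqrt(sqrt(29)/26 - 1926) = sqrt(-1926 + sqrt(29)/26)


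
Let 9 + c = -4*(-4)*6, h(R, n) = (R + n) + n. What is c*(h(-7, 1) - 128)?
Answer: -11571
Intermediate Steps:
h(R, n) = R + 2*n
c = 87 (c = -9 - 4*(-4)*6 = -9 + 16*6 = -9 + 96 = 87)
c*(h(-7, 1) - 128) = 87*((-7 + 2*1) - 128) = 87*((-7 + 2) - 128) = 87*(-5 - 128) = 87*(-133) = -11571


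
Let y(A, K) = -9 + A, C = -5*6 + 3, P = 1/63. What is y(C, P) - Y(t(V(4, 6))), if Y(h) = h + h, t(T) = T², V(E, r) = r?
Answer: -108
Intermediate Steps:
P = 1/63 ≈ 0.015873
C = -27 (C = -30 + 3 = -27)
Y(h) = 2*h
y(C, P) - Y(t(V(4, 6))) = (-9 - 27) - 2*6² = -36 - 2*36 = -36 - 1*72 = -36 - 72 = -108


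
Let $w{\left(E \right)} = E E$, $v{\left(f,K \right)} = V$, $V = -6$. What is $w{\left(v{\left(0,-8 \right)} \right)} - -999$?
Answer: $1035$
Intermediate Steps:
$v{\left(f,K \right)} = -6$
$w{\left(E \right)} = E^{2}$
$w{\left(v{\left(0,-8 \right)} \right)} - -999 = \left(-6\right)^{2} - -999 = 36 + \left(1023 - 24\right) = 36 + 999 = 1035$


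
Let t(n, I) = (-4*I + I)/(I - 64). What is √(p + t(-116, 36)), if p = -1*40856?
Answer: I*√2001755/7 ≈ 202.12*I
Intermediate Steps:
t(n, I) = -3*I/(-64 + I) (t(n, I) = (-3*I)/(-64 + I) = -3*I/(-64 + I))
p = -40856
√(p + t(-116, 36)) = √(-40856 - 3*36/(-64 + 36)) = √(-40856 - 3*36/(-28)) = √(-40856 - 3*36*(-1/28)) = √(-40856 + 27/7) = √(-285965/7) = I*√2001755/7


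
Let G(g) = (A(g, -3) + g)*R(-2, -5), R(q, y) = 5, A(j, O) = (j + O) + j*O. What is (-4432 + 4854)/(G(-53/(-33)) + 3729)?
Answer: 13926/122297 ≈ 0.11387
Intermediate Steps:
A(j, O) = O + j + O*j (A(j, O) = (O + j) + O*j = O + j + O*j)
G(g) = -15 - 5*g (G(g) = ((-3 + g - 3*g) + g)*5 = ((-3 - 2*g) + g)*5 = (-3 - g)*5 = -15 - 5*g)
(-4432 + 4854)/(G(-53/(-33)) + 3729) = (-4432 + 4854)/((-15 - (-265)/(-33)) + 3729) = 422/((-15 - (-265)*(-1)/33) + 3729) = 422/((-15 - 5*53/33) + 3729) = 422/((-15 - 265/33) + 3729) = 422/(-760/33 + 3729) = 422/(122297/33) = 422*(33/122297) = 13926/122297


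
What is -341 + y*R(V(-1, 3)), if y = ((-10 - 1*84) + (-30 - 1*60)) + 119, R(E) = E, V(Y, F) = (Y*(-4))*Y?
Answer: -81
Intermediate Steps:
V(Y, F) = -4*Y**2 (V(Y, F) = (-4*Y)*Y = -4*Y**2)
y = -65 (y = ((-10 - 84) + (-30 - 60)) + 119 = (-94 - 90) + 119 = -184 + 119 = -65)
-341 + y*R(V(-1, 3)) = -341 - (-260)*(-1)**2 = -341 - (-260) = -341 - 65*(-4) = -341 + 260 = -81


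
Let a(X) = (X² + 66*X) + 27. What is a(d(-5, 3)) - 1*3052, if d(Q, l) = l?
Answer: -2818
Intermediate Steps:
a(X) = 27 + X² + 66*X
a(d(-5, 3)) - 1*3052 = (27 + 3² + 66*3) - 1*3052 = (27 + 9 + 198) - 3052 = 234 - 3052 = -2818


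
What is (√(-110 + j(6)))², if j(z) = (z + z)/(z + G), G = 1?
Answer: -758/7 ≈ -108.29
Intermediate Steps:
j(z) = 2*z/(1 + z) (j(z) = (z + z)/(z + 1) = (2*z)/(1 + z) = 2*z/(1 + z))
(√(-110 + j(6)))² = (√(-110 + 2*6/(1 + 6)))² = (√(-110 + 2*6/7))² = (√(-110 + 2*6*(⅐)))² = (√(-110 + 12/7))² = (√(-758/7))² = (I*√5306/7)² = -758/7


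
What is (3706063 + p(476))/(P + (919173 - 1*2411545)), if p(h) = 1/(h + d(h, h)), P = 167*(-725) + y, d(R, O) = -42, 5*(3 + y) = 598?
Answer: -2680718905/1166975656 ≈ -2.2971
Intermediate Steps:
y = 583/5 (y = -3 + (⅕)*598 = -3 + 598/5 = 583/5 ≈ 116.60)
P = -604792/5 (P = 167*(-725) + 583/5 = -121075 + 583/5 = -604792/5 ≈ -1.2096e+5)
p(h) = 1/(-42 + h) (p(h) = 1/(h - 42) = 1/(-42 + h))
(3706063 + p(476))/(P + (919173 - 1*2411545)) = (3706063 + 1/(-42 + 476))/(-604792/5 + (919173 - 1*2411545)) = (3706063 + 1/434)/(-604792/5 + (919173 - 2411545)) = (3706063 + 1/434)/(-604792/5 - 1492372) = 1608431343/(434*(-8066652/5)) = (1608431343/434)*(-5/8066652) = -2680718905/1166975656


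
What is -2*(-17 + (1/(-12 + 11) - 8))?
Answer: 52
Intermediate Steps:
-2*(-17 + (1/(-12 + 11) - 8)) = -2*(-17 + (1/(-1) - 8)) = -2*(-17 + (-1 - 8)) = -2*(-17 - 9) = -2*(-26) = 52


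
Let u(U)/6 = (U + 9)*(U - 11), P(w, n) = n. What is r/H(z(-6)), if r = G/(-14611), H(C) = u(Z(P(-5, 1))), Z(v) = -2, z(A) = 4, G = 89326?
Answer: 44663/3988803 ≈ 0.011197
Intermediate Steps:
u(U) = 6*(-11 + U)*(9 + U) (u(U) = 6*((U + 9)*(U - 11)) = 6*((9 + U)*(-11 + U)) = 6*((-11 + U)*(9 + U)) = 6*(-11 + U)*(9 + U))
H(C) = -546 (H(C) = -594 - 12*(-2) + 6*(-2)² = -594 + 24 + 6*4 = -594 + 24 + 24 = -546)
r = -89326/14611 (r = 89326/(-14611) = 89326*(-1/14611) = -89326/14611 ≈ -6.1136)
r/H(z(-6)) = -89326/14611/(-546) = -89326/14611*(-1/546) = 44663/3988803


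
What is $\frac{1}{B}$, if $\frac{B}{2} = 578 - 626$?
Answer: $- \frac{1}{96} \approx -0.010417$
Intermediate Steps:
$B = -96$ ($B = 2 \left(578 - 626\right) = 2 \left(-48\right) = -96$)
$\frac{1}{B} = \frac{1}{-96} = - \frac{1}{96}$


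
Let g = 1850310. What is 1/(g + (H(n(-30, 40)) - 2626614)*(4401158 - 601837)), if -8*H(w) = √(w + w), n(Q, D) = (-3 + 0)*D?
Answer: -149503339008/1491945829001420988877117 + 85378*I*√15/4475837487004262966631351 ≈ -1.0021e-13 + 7.3878e-20*I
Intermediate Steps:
n(Q, D) = -3*D
H(w) = -√2*√w/8 (H(w) = -√(w + w)/8 = -√2*√w/8)
1/(g + (H(n(-30, 40)) - 2626614)*(4401158 - 601837)) = 1/(1850310 + (-√2*√(-3*40)/8 - 2626614)*(4401158 - 601837)) = 1/(1850310 + (-√2*√(-120)/8 - 2626614)*3799321) = 1/(1850310 + (-√2*2*I*√30/8 - 2626614)*3799321) = 1/(1850310 + (-I*√15/2 - 2626614)*3799321) = 1/(1850310 + (-2626614 - I*√15/2)*3799321) = 1/(1850310 + (-9979349729094 - 3799321*I*√15/2)) = 1/(-9979347878784 - 3799321*I*√15/2)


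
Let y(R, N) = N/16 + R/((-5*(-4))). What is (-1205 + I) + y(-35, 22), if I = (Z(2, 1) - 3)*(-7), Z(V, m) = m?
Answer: -9531/8 ≈ -1191.4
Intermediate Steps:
y(R, N) = N/16 + R/20 (y(R, N) = N*(1/16) + R/20 = N/16 + R*(1/20) = N/16 + R/20)
I = 14 (I = (1 - 3)*(-7) = -2*(-7) = 14)
(-1205 + I) + y(-35, 22) = (-1205 + 14) + ((1/16)*22 + (1/20)*(-35)) = -1191 + (11/8 - 7/4) = -1191 - 3/8 = -9531/8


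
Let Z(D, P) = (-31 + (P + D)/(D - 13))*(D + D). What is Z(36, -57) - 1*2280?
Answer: -105288/23 ≈ -4577.7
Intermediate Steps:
Z(D, P) = 2*D*(-31 + (D + P)/(-13 + D)) (Z(D, P) = (-31 + (D + P)/(-13 + D))*(2*D) = 2*D*(-31 + (D + P)/(-13 + D)))
Z(36, -57) - 1*2280 = 2*36*(403 - 57 - 30*36)/(-13 + 36) - 1*2280 = 2*36*(403 - 57 - 1080)/23 - 2280 = 2*36*(1/23)*(-734) - 2280 = -52848/23 - 2280 = -105288/23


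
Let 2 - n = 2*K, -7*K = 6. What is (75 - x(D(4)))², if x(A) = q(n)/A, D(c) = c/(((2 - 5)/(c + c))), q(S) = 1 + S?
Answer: 285576201/50176 ≈ 5691.5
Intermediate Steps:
K = -6/7 (K = -⅐*6 = -6/7 ≈ -0.85714)
n = 26/7 (n = 2 - 2*(-6)/7 = 2 - 1*(-12/7) = 2 + 12/7 = 26/7 ≈ 3.7143)
D(c) = -2*c²/3 (D(c) = c/((-3*1/(2*c))) = c/((-3/(2*c))) = c*(-2*c/3) = -2*c²/3)
x(A) = 33/(7*A) (x(A) = (1 + 26/7)/A = 33/(7*A))
(75 - x(D(4)))² = (75 - 33/(7*((-⅔*4²))))² = (75 - 33/(7*((-⅔*16))))² = (75 - 33/(7*(-32/3)))² = (75 - 33*(-3)/(7*32))² = (75 - 1*(-99/224))² = (75 + 99/224)² = (16899/224)² = 285576201/50176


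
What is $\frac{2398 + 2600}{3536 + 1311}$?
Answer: $\frac{4998}{4847} \approx 1.0312$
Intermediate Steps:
$\frac{2398 + 2600}{3536 + 1311} = \frac{4998}{4847}$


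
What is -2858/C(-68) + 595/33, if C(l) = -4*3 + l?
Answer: 70957/1320 ≈ 53.755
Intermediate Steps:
C(l) = -12 + l
-2858/C(-68) + 595/33 = -2858/(-12 - 68) + 595/33 = -2858/(-80) + 595*(1/33) = -2858*(-1/80) + 595/33 = 1429/40 + 595/33 = 70957/1320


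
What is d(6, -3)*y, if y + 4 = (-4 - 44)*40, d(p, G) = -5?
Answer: 9620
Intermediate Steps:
y = -1924 (y = -4 + (-4 - 44)*40 = -4 - 48*40 = -4 - 1920 = -1924)
d(6, -3)*y = -5*(-1924) = 9620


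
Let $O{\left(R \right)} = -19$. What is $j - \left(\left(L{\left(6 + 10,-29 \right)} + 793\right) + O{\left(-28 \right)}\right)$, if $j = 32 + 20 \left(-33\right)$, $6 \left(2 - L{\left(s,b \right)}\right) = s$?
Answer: $- \frac{4204}{3} \approx -1401.3$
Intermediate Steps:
$L{\left(s,b \right)} = 2 - \frac{s}{6}$
$j = -628$ ($j = 32 - 660 = -628$)
$j - \left(\left(L{\left(6 + 10,-29 \right)} + 793\right) + O{\left(-28 \right)}\right) = -628 - \left(\left(\left(2 - \frac{6 + 10}{6}\right) + 793\right) - 19\right) = -628 - \left(\left(\left(2 - \frac{8}{3}\right) + 793\right) - 19\right) = -628 - \left(\left(- \frac{2}{3} + 793\right) - 19\right) = -628 - \left(\frac{2377}{3} - 19\right) = -628 - \frac{2320}{3} = - \frac{4204}{3}$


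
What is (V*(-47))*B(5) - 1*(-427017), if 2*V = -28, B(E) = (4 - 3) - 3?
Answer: 425701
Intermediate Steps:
B(E) = -2 (B(E) = 1 - 3 = -2)
V = -14 (V = (½)*(-28) = -14)
(V*(-47))*B(5) - 1*(-427017) = -14*(-47)*(-2) - 1*(-427017) = 658*(-2) + 427017 = -1316 + 427017 = 425701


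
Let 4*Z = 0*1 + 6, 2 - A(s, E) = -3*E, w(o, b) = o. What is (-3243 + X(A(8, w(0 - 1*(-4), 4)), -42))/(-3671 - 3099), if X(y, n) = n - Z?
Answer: 6573/13540 ≈ 0.48545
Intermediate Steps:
A(s, E) = 2 + 3*E (A(s, E) = 2 - (-3)*E = 2 + 3*E)
Z = 3/2 (Z = (0*1 + 6)/4 = (0 + 6)/4 = (¼)*6 = 3/2 ≈ 1.5000)
X(y, n) = -3/2 + n (X(y, n) = n - 1*3/2 = n - 3/2 = -3/2 + n)
(-3243 + X(A(8, w(0 - 1*(-4), 4)), -42))/(-3671 - 3099) = (-3243 + (-3/2 - 42))/(-3671 - 3099) = (-3243 - 87/2)/(-6770) = -6573/2*(-1/6770) = 6573/13540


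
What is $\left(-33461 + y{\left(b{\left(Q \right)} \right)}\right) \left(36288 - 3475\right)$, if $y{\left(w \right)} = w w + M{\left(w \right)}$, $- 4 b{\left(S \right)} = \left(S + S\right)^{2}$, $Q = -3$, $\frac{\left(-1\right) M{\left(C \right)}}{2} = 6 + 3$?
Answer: $-1095888574$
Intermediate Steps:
$M{\left(C \right)} = -18$ ($M{\left(C \right)} = - 2 \left(6 + 3\right) = \left(-2\right) 9 = -18$)
$b{\left(S \right)} = - S^{2}$ ($b{\left(S \right)} = - \frac{\left(S + S\right)^{2}}{4} = - \frac{\left(2 S\right)^{2}}{4} = - \frac{4 S^{2}}{4} = - S^{2}$)
$y{\left(w \right)} = -18 + w^{2}$ ($y{\left(w \right)} = w w - 18 = w^{2} - 18 = -18 + w^{2}$)
$\left(-33461 + y{\left(b{\left(Q \right)} \right)}\right) \left(36288 - 3475\right) = \left(-33461 - \left(18 - \left(- \left(-3\right)^{2}\right)^{2}\right)\right) \left(36288 - 3475\right) = \left(-33461 - \left(18 - \left(\left(-1\right) 9\right)^{2}\right)\right) 32813 = \left(-33461 - \left(18 - \left(-9\right)^{2}\right)\right) 32813 = \left(-33461 + \left(-18 + 81\right)\right) 32813 = \left(-33461 + 63\right) 32813 = \left(-33398\right) 32813 = -1095888574$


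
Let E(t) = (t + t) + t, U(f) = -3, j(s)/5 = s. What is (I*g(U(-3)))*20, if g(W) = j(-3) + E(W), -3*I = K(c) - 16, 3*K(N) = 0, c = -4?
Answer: -2560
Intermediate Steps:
K(N) = 0 (K(N) = (1/3)*0 = 0)
j(s) = 5*s
E(t) = 3*t (E(t) = 2*t + t = 3*t)
I = 16/3 (I = -(0 - 16)/3 = -1/3*(-16) = 16/3 ≈ 5.3333)
g(W) = -15 + 3*W (g(W) = 5*(-3) + 3*W = -15 + 3*W)
(I*g(U(-3)))*20 = (16*(-15 + 3*(-3))/3)*20 = (16*(-15 - 9)/3)*20 = ((16/3)*(-24))*20 = -128*20 = -2560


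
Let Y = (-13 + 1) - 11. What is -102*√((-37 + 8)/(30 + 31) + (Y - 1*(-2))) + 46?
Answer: 46 - 102*I*√79910/61 ≈ 46.0 - 472.68*I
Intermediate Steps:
Y = -23 (Y = -12 - 11 = -23)
-102*√((-37 + 8)/(30 + 31) + (Y - 1*(-2))) + 46 = -102*√((-37 + 8)/(30 + 31) + (-23 - 1*(-2))) + 46 = -102*√(-29/61 + (-23 + 2)) + 46 = -102*√(-29*1/61 - 21) + 46 = -102*√(-29/61 - 21) + 46 = -102*I*√79910/61 + 46 = 46 - 102*I*√79910/61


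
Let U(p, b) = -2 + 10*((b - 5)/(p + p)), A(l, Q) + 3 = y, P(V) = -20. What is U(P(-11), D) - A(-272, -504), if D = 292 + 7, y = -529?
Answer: 913/2 ≈ 456.50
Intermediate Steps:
A(l, Q) = -532 (A(l, Q) = -3 - 529 = -532)
D = 299
U(p, b) = -2 + 5*(-5 + b)/p (U(p, b) = -2 + 10*((-5 + b)/((2*p))) = -2 + 10*((-5 + b)*(1/(2*p))) = -2 + 10*((-5 + b)/(2*p)) = -2 + 5*(-5 + b)/p)
U(P(-11), D) - A(-272, -504) = (-25 - 2*(-20) + 5*299)/(-20) - 1*(-532) = -(-25 + 40 + 1495)/20 + 532 = -1/20*1510 + 532 = -151/2 + 532 = 913/2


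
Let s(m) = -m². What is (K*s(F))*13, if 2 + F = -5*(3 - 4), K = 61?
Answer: -7137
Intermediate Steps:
F = 3 (F = -2 - 5*(3 - 4) = -2 - 5*(-1) = -2 + 5 = 3)
(K*s(F))*13 = (61*(-1*3²))*13 = (61*(-1*9))*13 = (61*(-9))*13 = -549*13 = -7137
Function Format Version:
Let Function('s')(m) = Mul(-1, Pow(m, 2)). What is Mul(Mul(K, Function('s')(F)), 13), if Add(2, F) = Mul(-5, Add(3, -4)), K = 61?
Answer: -7137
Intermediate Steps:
F = 3 (F = Add(-2, Mul(-5, Add(3, -4))) = Add(-2, Mul(-5, -1)) = Add(-2, 5) = 3)
Mul(Mul(K, Function('s')(F)), 13) = Mul(Mul(61, Mul(-1, Pow(3, 2))), 13) = Mul(Mul(61, Mul(-1, 9)), 13) = Mul(Mul(61, -9), 13) = Mul(-549, 13) = -7137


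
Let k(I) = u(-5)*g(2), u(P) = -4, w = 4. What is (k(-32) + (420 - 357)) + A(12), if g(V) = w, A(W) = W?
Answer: 59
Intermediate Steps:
g(V) = 4
k(I) = -16 (k(I) = -4*4 = -16)
(k(-32) + (420 - 357)) + A(12) = (-16 + (420 - 357)) + 12 = (-16 + 63) + 12 = 47 + 12 = 59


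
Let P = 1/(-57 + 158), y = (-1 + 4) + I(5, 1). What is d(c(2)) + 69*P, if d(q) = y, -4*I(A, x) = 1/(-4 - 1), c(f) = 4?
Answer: 7541/2020 ≈ 3.7332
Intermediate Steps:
I(A, x) = 1/20 (I(A, x) = -1/(4*(-4 - 1)) = -¼/(-5) = -¼*(-⅕) = 1/20)
y = 61/20 (y = (-1 + 4) + 1/20 = 3 + 1/20 = 61/20 ≈ 3.0500)
d(q) = 61/20
P = 1/101 ≈ 0.0099010
d(c(2)) + 69*P = 61/20 + 69*(1/101) = 61/20 + 69/101 = 7541/2020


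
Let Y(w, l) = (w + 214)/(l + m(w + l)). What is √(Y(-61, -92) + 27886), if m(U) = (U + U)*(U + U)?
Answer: √61003974451882/46772 ≈ 166.99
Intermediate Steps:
m(U) = 4*U² (m(U) = (2*U)*(2*U) = 4*U²)
Y(w, l) = (214 + w)/(l + 4*(l + w)²) (Y(w, l) = (w + 214)/(l + 4*(w + l)²) = (214 + w)/(l + 4*(l + w)²))
√(Y(-61, -92) + 27886) = √((214 - 61)/(-92 + 4*(-92 - 61)²) + 27886) = √(153/(-92 + 4*(-153)²) + 27886) = √(153/(-92 + 4*23409) + 27886) = √(153/(-92 + 93636) + 27886) = √(153/93544 + 27886) = √(2608568137/93544) = √61003974451882/46772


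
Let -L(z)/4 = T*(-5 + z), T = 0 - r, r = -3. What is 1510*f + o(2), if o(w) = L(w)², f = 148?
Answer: 224776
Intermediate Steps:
T = 3 (T = 0 - 1*(-3) = 0 + 3 = 3)
L(z) = 60 - 12*z (L(z) = -12*(-5 + z) = -4*(-15 + 3*z) = 60 - 12*z)
o(w) = (60 - 12*w)²
1510*f + o(2) = 1510*148 + 144*(-5 + 2)² = 223480 + 144*(-3)² = 223480 + 144*9 = 223480 + 1296 = 224776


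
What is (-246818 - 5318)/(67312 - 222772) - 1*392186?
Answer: -15242245856/38865 ≈ -3.9218e+5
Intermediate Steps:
(-246818 - 5318)/(67312 - 222772) - 1*392186 = -252136/(-155460) - 392186 = -252136*(-1/155460) - 392186 = 63034/38865 - 392186 = -15242245856/38865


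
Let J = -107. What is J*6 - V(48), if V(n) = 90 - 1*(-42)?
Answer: -774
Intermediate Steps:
V(n) = 132 (V(n) = 90 + 42 = 132)
J*6 - V(48) = -107*6 - 1*132 = -642 - 132 = -774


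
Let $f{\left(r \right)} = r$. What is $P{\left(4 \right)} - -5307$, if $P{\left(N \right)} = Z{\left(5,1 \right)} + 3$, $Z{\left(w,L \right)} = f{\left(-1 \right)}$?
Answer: $5309$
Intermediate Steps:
$Z{\left(w,L \right)} = -1$
$P{\left(N \right)} = 2$ ($P{\left(N \right)} = -1 + 3 = 2$)
$P{\left(4 \right)} - -5307 = 2 - -5307 = 2 + 5307 = 5309$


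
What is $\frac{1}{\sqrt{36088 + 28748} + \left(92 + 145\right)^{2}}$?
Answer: $\frac{6241}{350543525} - \frac{2 \sqrt{1801}}{1051630575} \approx 1.7723 \cdot 10^{-5}$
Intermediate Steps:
$\frac{1}{\sqrt{36088 + 28748} + \left(92 + 145\right)^{2}} = \frac{1}{\sqrt{64836} + 237^{2}} = \frac{1}{6 \sqrt{1801} + 56169} = \frac{1}{56169 + 6 \sqrt{1801}}$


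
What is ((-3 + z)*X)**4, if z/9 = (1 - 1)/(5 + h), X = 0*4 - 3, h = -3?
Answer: 6561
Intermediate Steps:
X = -3 (X = 0 - 3 = -3)
z = 0 (z = 9*((1 - 1)/(5 - 3)) = 9*(0/2) = 9*(0*(1/2)) = 9*0 = 0)
((-3 + z)*X)**4 = ((-3 + 0)*(-3))**4 = (-3*(-3))**4 = 9**4 = 6561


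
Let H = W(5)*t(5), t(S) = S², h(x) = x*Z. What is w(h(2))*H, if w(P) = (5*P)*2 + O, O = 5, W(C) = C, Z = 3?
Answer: 8125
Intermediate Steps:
h(x) = 3*x (h(x) = x*3 = 3*x)
H = 125 (H = 5*5² = 5*25 = 125)
w(P) = 5 + 10*P (w(P) = (5*P)*2 + 5 = 10*P + 5 = 5 + 10*P)
w(h(2))*H = (5 + 10*(3*2))*125 = (5 + 10*6)*125 = (5 + 60)*125 = 65*125 = 8125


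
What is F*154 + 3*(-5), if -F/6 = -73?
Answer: 67437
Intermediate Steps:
F = 438 (F = -6*(-73) = 438)
F*154 + 3*(-5) = 438*154 + 3*(-5) = 67452 - 15 = 67437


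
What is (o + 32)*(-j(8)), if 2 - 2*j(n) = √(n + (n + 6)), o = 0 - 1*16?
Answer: -16 + 8*√22 ≈ 21.523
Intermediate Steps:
o = -16 (o = 0 - 16 = -16)
j(n) = 1 - √(6 + 2*n)/2 (j(n) = 1 - √(n + (n + 6))/2 = 1 - √(n + (6 + n))/2 = 1 - √(6 + 2*n)/2)
(o + 32)*(-j(8)) = (-16 + 32)*(-(1 - √(6 + 2*8)/2)) = 16*(-(1 - √(6 + 16)/2)) = 16*(-(1 - √22/2)) = 16*(-1 + √22/2) = -16 + 8*√22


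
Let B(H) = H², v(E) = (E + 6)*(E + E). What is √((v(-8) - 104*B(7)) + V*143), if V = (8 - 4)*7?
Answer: 2*I*√265 ≈ 32.558*I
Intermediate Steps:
V = 28 (V = 4*7 = 28)
v(E) = 2*E*(6 + E) (v(E) = (6 + E)*(2*E) = 2*E*(6 + E))
√((v(-8) - 104*B(7)) + V*143) = √((2*(-8)*(6 - 8) - 104*7²) + 28*143) = √((2*(-8)*(-2) - 104*49) + 4004) = √((32 - 5096) + 4004) = √(-5064 + 4004) = √(-1060) = 2*I*√265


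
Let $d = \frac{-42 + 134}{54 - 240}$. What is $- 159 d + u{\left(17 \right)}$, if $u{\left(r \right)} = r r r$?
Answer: $\frac{154741}{31} \approx 4991.6$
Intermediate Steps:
$u{\left(r \right)} = r^{3}$ ($u{\left(r \right)} = r^{2} r = r^{3}$)
$d = - \frac{46}{93}$ ($d = \frac{92}{-186} = 92 \left(- \frac{1}{186}\right) = - \frac{46}{93} \approx -0.49462$)
$- 159 d + u{\left(17 \right)} = \left(-159\right) \left(- \frac{46}{93}\right) + 17^{3} = \frac{2438}{31} + 4913 = \frac{154741}{31}$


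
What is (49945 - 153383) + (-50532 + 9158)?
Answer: -144812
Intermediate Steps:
(49945 - 153383) + (-50532 + 9158) = -103438 - 41374 = -144812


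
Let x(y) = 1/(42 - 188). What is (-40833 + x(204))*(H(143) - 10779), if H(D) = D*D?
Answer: -28824427865/73 ≈ -3.9486e+8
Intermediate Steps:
x(y) = -1/146 (x(y) = 1/(-146) = -1/146)
H(D) = D²
(-40833 + x(204))*(H(143) - 10779) = (-40833 - 1/146)*(143² - 10779) = -5961619*(20449 - 10779)/146 = -5961619/146*9670 = -28824427865/73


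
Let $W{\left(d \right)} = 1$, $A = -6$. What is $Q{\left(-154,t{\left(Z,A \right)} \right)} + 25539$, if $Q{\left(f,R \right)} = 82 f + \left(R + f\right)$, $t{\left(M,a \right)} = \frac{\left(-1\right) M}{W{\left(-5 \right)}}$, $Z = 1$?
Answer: $12756$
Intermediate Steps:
$t{\left(M,a \right)} = - M$ ($t{\left(M,a \right)} = \frac{\left(-1\right) M}{1} = - M 1 = - M$)
$Q{\left(f,R \right)} = R + 83 f$
$Q{\left(-154,t{\left(Z,A \right)} \right)} + 25539 = \left(\left(-1\right) 1 + 83 \left(-154\right)\right) + 25539 = \left(-1 - 12782\right) + 25539 = -12783 + 25539 = 12756$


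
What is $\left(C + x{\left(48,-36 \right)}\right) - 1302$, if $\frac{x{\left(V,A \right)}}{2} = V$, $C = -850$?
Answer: $-2056$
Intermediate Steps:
$x{\left(V,A \right)} = 2 V$
$\left(C + x{\left(48,-36 \right)}\right) - 1302 = \left(-850 + 2 \cdot 48\right) - 1302 = \left(-850 + 96\right) - 1302 = -754 - 1302 = -2056$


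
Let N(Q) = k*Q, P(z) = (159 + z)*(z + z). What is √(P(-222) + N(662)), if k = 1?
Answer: √28634 ≈ 169.22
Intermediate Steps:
P(z) = 2*z*(159 + z) (P(z) = (159 + z)*(2*z) = 2*z*(159 + z))
N(Q) = Q (N(Q) = 1*Q = Q)
√(P(-222) + N(662)) = √(2*(-222)*(159 - 222) + 662) = √(2*(-222)*(-63) + 662) = √(27972 + 662) = √28634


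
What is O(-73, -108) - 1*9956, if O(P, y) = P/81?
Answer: -806509/81 ≈ -9956.9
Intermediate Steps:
O(P, y) = P/81 (O(P, y) = P*(1/81) = P/81)
O(-73, -108) - 1*9956 = (1/81)*(-73) - 1*9956 = -73/81 - 9956 = -806509/81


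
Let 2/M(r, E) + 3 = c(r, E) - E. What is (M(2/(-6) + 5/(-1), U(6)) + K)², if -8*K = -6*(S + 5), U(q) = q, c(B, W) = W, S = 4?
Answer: 5329/144 ≈ 37.007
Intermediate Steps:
M(r, E) = -⅔ (M(r, E) = 2/(-3 + (E - E)) = 2/(-3 + 0) = 2/(-3) = 2*(-⅓) = -⅔)
K = 27/4 (K = -(-3)*(4 + 5)/4 = -(-3)*9/4 = -⅛*(-54) = 27/4 ≈ 6.7500)
(M(2/(-6) + 5/(-1), U(6)) + K)² = (-⅔ + 27/4)² = (73/12)² = 5329/144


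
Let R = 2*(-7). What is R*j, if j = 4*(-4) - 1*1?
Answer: 238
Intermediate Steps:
R = -14
j = -17 (j = -16 - 1 = -17)
R*j = -14*(-17) = 238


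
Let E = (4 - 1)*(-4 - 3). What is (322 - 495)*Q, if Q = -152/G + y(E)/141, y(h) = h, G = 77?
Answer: 1329159/3619 ≈ 367.27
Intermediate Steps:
E = -21 (E = 3*(-7) = -21)
Q = -7683/3619 (Q = -152/77 - 21/141 = -152*1/77 - 21*1/141 = -152/77 - 7/47 = -7683/3619 ≈ -2.1230)
(322 - 495)*Q = (322 - 495)*(-7683/3619) = -173*(-7683/3619) = 1329159/3619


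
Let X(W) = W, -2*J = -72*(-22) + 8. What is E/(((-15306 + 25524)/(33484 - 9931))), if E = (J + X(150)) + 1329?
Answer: 5362233/3406 ≈ 1574.3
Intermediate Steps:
J = -796 (J = -(-72*(-22) + 8)/2 = -(1584 + 8)/2 = -½*1592 = -796)
E = 683 (E = (-796 + 150) + 1329 = -646 + 1329 = 683)
E/(((-15306 + 25524)/(33484 - 9931))) = 683/(((-15306 + 25524)/(33484 - 9931))) = 683/((10218/23553)) = 683/((10218*(1/23553))) = 683/(3406/7851) = 683*(7851/3406) = 5362233/3406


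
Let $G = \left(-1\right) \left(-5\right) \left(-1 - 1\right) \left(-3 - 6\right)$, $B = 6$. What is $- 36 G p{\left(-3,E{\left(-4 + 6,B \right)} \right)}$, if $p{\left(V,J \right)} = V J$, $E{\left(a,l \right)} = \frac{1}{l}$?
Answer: $1620$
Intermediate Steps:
$G = 90$ ($G = 5 \left(- 2 \left(-3 - 6\right)\right) = 5 \left(\left(-2\right) \left(-9\right)\right) = 5 \cdot 18 = 90$)
$p{\left(V,J \right)} = J V$
$- 36 G p{\left(-3,E{\left(-4 + 6,B \right)} \right)} = \left(-36\right) 90 \cdot \frac{1}{6} \left(-3\right) = - 3240 \cdot \frac{1}{6} \left(-3\right) = \left(-3240\right) \left(- \frac{1}{2}\right) = 1620$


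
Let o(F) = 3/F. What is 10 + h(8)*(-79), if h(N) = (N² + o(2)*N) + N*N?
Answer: -11050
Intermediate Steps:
h(N) = 2*N² + 3*N/2 (h(N) = (N² + (3/2)*N) + N*N = (N² + (3*(½))*N) + N² = (N² + 3*N/2) + N² = 2*N² + 3*N/2)
10 + h(8)*(-79) = 10 + ((½)*8*(3 + 4*8))*(-79) = 10 + ((½)*8*(3 + 32))*(-79) = 10 + ((½)*8*35)*(-79) = 10 + 140*(-79) = 10 - 11060 = -11050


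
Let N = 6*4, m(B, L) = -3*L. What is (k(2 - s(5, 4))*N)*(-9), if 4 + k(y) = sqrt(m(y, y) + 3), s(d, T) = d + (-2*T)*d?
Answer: 864 - 1296*I*sqrt(3) ≈ 864.0 - 2244.7*I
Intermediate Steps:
s(d, T) = d - 2*T*d
k(y) = -4 + sqrt(3 - 3*y) (k(y) = -4 + sqrt(-3*y + 3) = -4 + sqrt(3 - 3*y))
N = 24
(k(2 - s(5, 4))*N)*(-9) = ((-4 + sqrt(3 - 3*(2 - 5*(1 - 2*4))))*24)*(-9) = ((-4 + sqrt(3 - 3*(2 - 5*(1 - 8))))*24)*(-9) = ((-4 + sqrt(3 - 3*(2 - 5*(-7))))*24)*(-9) = ((-4 + sqrt(3 - 3*(2 - 1*(-35))))*24)*(-9) = ((-4 + sqrt(3 - 3*(2 + 35)))*24)*(-9) = ((-4 + sqrt(3 - 3*37))*24)*(-9) = ((-4 + sqrt(3 - 111))*24)*(-9) = ((-4 + sqrt(-108))*24)*(-9) = ((-4 + 6*I*sqrt(3))*24)*(-9) = (-96 + 144*I*sqrt(3))*(-9) = 864 - 1296*I*sqrt(3)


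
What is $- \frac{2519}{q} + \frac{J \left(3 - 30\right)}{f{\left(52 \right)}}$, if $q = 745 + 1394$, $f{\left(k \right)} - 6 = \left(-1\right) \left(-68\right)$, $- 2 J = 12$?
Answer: $\frac{80056}{79143} \approx 1.0115$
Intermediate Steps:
$J = -6$ ($J = \left(- \frac{1}{2}\right) 12 = -6$)
$f{\left(k \right)} = 74$ ($f{\left(k \right)} = 6 - -68 = 6 + 68 = 74$)
$q = 2139$
$- \frac{2519}{q} + \frac{J \left(3 - 30\right)}{f{\left(52 \right)}} = - \frac{2519}{2139} + \frac{\left(-6\right) \left(3 - 30\right)}{74} = \left(-2519\right) \frac{1}{2139} + \left(-6\right) \left(-27\right) \frac{1}{74} = - \frac{2519}{2139} + 162 \cdot \frac{1}{74} = - \frac{2519}{2139} + \frac{81}{37} = \frac{80056}{79143}$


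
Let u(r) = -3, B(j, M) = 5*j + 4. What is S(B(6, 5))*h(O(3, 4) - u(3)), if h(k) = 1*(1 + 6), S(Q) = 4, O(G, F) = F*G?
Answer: 28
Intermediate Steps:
B(j, M) = 4 + 5*j
h(k) = 7 (h(k) = 1*7 = 7)
S(B(6, 5))*h(O(3, 4) - u(3)) = 4*7 = 28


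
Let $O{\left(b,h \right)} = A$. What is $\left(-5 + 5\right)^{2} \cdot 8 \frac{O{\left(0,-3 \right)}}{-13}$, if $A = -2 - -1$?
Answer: $0$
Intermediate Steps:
$A = -1$ ($A = -2 + 1 = -1$)
$O{\left(b,h \right)} = -1$
$\left(-5 + 5\right)^{2} \cdot 8 \frac{O{\left(0,-3 \right)}}{-13} = \left(-5 + 5\right)^{2} \cdot 8 \left(- \frac{1}{-13}\right) = 0^{2} \cdot 8 \left(\left(-1\right) \left(- \frac{1}{13}\right)\right) = 0 \cdot 8 \cdot \frac{1}{13} = 0 \cdot \frac{1}{13} = 0$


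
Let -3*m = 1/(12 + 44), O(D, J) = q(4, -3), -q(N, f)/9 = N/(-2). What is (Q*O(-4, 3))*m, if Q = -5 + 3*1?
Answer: 3/14 ≈ 0.21429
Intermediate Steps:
q(N, f) = 9*N/2 (q(N, f) = -9*N/(-2) = -9*N*(-1)/2 = -(-9)*N/2 = 9*N/2)
O(D, J) = 18 (O(D, J) = (9/2)*4 = 18)
Q = -2 (Q = -5 + 3 = -2)
m = -1/168 (m = -1/(3*(12 + 44)) = -⅓/56 = -⅓*1/56 = -1/168 ≈ -0.0059524)
(Q*O(-4, 3))*m = -2*18*(-1/168) = -36*(-1/168) = 3/14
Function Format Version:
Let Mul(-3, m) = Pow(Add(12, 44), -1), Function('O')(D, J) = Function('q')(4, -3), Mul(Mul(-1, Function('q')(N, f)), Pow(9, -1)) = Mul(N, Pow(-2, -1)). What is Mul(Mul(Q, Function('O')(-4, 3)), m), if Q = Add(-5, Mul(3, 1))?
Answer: Rational(3, 14) ≈ 0.21429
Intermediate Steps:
Function('q')(N, f) = Mul(Rational(9, 2), N) (Function('q')(N, f) = Mul(-9, Mul(N, Pow(-2, -1))) = Mul(-9, Mul(N, Rational(-1, 2))) = Mul(-9, Mul(Rational(-1, 2), N)) = Mul(Rational(9, 2), N))
Function('O')(D, J) = 18 (Function('O')(D, J) = Mul(Rational(9, 2), 4) = 18)
Q = -2 (Q = Add(-5, 3) = -2)
m = Rational(-1, 168) (m = Mul(Rational(-1, 3), Pow(Add(12, 44), -1)) = Mul(Rational(-1, 3), Pow(56, -1)) = Mul(Rational(-1, 3), Rational(1, 56)) = Rational(-1, 168) ≈ -0.0059524)
Mul(Mul(Q, Function('O')(-4, 3)), m) = Mul(Mul(-2, 18), Rational(-1, 168)) = Mul(-36, Rational(-1, 168)) = Rational(3, 14)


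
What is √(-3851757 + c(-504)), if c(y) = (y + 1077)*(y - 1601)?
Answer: I*√5057922 ≈ 2249.0*I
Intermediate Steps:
c(y) = (-1601 + y)*(1077 + y) (c(y) = (1077 + y)*(-1601 + y) = (-1601 + y)*(1077 + y))
√(-3851757 + c(-504)) = √(-3851757 + (-1724277 + (-504)² - 524*(-504))) = √(-3851757 + (-1724277 + 254016 + 264096)) = √(-3851757 - 1206165) = √(-5057922) = I*√5057922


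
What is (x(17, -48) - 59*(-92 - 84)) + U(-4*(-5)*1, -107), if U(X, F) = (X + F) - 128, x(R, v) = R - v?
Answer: 10234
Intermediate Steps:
U(X, F) = -128 + F + X (U(X, F) = (F + X) - 128 = -128 + F + X)
(x(17, -48) - 59*(-92 - 84)) + U(-4*(-5)*1, -107) = ((17 - 1*(-48)) - 59*(-92 - 84)) + (-128 - 107 - 4*(-5)*1) = ((17 + 48) - 59*(-176)) + (-128 - 107 + 20*1) = (65 + 10384) + (-128 - 107 + 20) = 10449 - 215 = 10234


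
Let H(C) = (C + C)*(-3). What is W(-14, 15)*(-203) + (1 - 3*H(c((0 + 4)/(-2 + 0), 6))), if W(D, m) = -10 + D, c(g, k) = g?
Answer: 4837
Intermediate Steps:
H(C) = -6*C (H(C) = (2*C)*(-3) = -6*C)
W(-14, 15)*(-203) + (1 - 3*H(c((0 + 4)/(-2 + 0), 6))) = (-10 - 14)*(-203) + (1 - (-18)*(0 + 4)/(-2 + 0)) = -24*(-203) + (1 - (-18)*4/(-2)) = 4872 + (1 - (-18)*4*(-½)) = 4872 + (1 - (-18)*(-2)) = 4872 + (1 - 3*12) = 4872 + (1 - 36) = 4872 - 35 = 4837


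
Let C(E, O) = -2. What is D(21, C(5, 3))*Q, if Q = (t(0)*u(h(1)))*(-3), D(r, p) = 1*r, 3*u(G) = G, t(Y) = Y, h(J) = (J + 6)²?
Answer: 0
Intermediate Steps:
h(J) = (6 + J)²
u(G) = G/3
D(r, p) = r
Q = 0 (Q = (0*((6 + 1)²/3))*(-3) = (0*((⅓)*7²))*(-3) = (0*((⅓)*49))*(-3) = (0*(49/3))*(-3) = 0*(-3) = 0)
D(21, C(5, 3))*Q = 21*0 = 0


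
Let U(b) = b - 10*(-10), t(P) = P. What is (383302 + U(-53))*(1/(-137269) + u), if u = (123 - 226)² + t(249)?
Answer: 571368957696549/137269 ≈ 4.1624e+9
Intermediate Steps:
U(b) = 100 + b (U(b) = b + 100 = 100 + b)
u = 10858 (u = (123 - 226)² + 249 = (-103)² + 249 = 10609 + 249 = 10858)
(383302 + U(-53))*(1/(-137269) + u) = (383302 + (100 - 53))*(1/(-137269) + 10858) = (383302 + 47)*(-1/137269 + 10858) = 383349*(1490466801/137269) = 571368957696549/137269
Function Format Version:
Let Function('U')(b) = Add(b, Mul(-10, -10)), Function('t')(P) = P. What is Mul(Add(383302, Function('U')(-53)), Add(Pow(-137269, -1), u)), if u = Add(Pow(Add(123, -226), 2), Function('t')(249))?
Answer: Rational(571368957696549, 137269) ≈ 4.1624e+9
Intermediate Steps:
Function('U')(b) = Add(100, b) (Function('U')(b) = Add(b, 100) = Add(100, b))
u = 10858 (u = Add(Pow(Add(123, -226), 2), 249) = Add(Pow(-103, 2), 249) = Add(10609, 249) = 10858)
Mul(Add(383302, Function('U')(-53)), Add(Pow(-137269, -1), u)) = Mul(Add(383302, Add(100, -53)), Add(Pow(-137269, -1), 10858)) = Mul(Add(383302, 47), Add(Rational(-1, 137269), 10858)) = Mul(383349, Rational(1490466801, 137269)) = Rational(571368957696549, 137269)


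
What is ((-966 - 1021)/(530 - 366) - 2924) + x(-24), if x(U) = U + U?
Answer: -489395/164 ≈ -2984.1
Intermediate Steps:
x(U) = 2*U
((-966 - 1021)/(530 - 366) - 2924) + x(-24) = ((-966 - 1021)/(530 - 366) - 2924) + 2*(-24) = (-1987/164 - 2924) - 48 = -481523/164 - 48 = -489395/164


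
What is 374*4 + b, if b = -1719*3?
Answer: -3661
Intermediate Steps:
b = -5157
374*4 + b = 374*4 - 5157 = 1496 - 5157 = -3661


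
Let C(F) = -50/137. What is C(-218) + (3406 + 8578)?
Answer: 1641758/137 ≈ 11984.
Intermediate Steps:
C(F) = -50/137 (C(F) = -50*1/137 = -50/137)
C(-218) + (3406 + 8578) = -50/137 + (3406 + 8578) = -50/137 + 11984 = 1641758/137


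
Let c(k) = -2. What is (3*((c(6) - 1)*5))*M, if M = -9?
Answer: 405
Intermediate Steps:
(3*((c(6) - 1)*5))*M = (3*((-2 - 1)*5))*(-9) = (3*(-3*5))*(-9) = (3*(-15))*(-9) = -45*(-9) = 405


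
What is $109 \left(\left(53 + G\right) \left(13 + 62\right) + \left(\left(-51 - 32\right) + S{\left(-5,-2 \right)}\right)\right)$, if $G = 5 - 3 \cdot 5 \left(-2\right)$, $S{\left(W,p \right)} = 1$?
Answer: $710462$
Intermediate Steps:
$G = 35$ ($G = 5 - -30 = 5 + 30 = 35$)
$109 \left(\left(53 + G\right) \left(13 + 62\right) + \left(\left(-51 - 32\right) + S{\left(-5,-2 \right)}\right)\right) = 109 \left(\left(53 + 35\right) \left(13 + 62\right) + \left(\left(-51 - 32\right) + 1\right)\right) = 109 \left(88 \cdot 75 + \left(-83 + 1\right)\right) = 109 \left(6600 - 82\right) = 109 \cdot 6518 = 710462$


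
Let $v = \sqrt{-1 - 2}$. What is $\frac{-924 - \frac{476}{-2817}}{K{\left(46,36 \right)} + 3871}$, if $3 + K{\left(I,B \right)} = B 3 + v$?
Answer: $- \frac{10347269632}{44532767043} + \frac{2602432 i \sqrt{3}}{44532767043} \approx -0.23235 + 0.00010122 i$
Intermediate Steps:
$v = i \sqrt{3}$ ($v = \sqrt{-3} = i \sqrt{3} \approx 1.732 i$)
$K{\left(I,B \right)} = -3 + 3 B + i \sqrt{3}$ ($K{\left(I,B \right)} = -3 + \left(B 3 + i \sqrt{3}\right) = -3 + \left(3 B + i \sqrt{3}\right) = -3 + 3 B + i \sqrt{3}$)
$\frac{-924 - \frac{476}{-2817}}{K{\left(46,36 \right)} + 3871} = \frac{-924 - \frac{476}{-2817}}{\left(-3 + 3 \cdot 36 + i \sqrt{3}\right) + 3871} = \frac{-924 - - \frac{476}{2817}}{\left(-3 + 108 + i \sqrt{3}\right) + 3871} = \frac{-924 + \frac{476}{2817}}{\left(105 + i \sqrt{3}\right) + 3871} = - \frac{2602432}{2817 \left(3976 + i \sqrt{3}\right)}$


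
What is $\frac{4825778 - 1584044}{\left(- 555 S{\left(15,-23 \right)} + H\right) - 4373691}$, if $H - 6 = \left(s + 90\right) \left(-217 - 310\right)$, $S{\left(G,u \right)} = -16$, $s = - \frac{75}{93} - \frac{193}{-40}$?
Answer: $- \frac{43223120}{58858037} \approx -0.73436$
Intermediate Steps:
$s = \frac{4983}{1240}$ ($s = \left(-75\right) \frac{1}{93} - - \frac{193}{40} = - \frac{25}{31} + \frac{193}{40} = \frac{4983}{1240} \approx 4.0185$)
$H = - \frac{1981671}{40}$ ($H = 6 + \left(\frac{4983}{1240} + 90\right) \left(-217 - 310\right) = 6 + \frac{116583}{1240} \left(-527\right) = 6 - \frac{1981911}{40} = - \frac{1981671}{40} \approx -49542.0$)
$\frac{4825778 - 1584044}{\left(- 555 S{\left(15,-23 \right)} + H\right) - 4373691} = \frac{4825778 - 1584044}{\left(\left(-555\right) \left(-16\right) - \frac{1981671}{40}\right) - 4373691} = \frac{3241734}{\left(8880 - \frac{1981671}{40}\right) - 4373691} = \frac{3241734}{- \frac{1626471}{40} - 4373691} = \frac{3241734}{- \frac{176574111}{40}} = 3241734 \left(- \frac{40}{176574111}\right) = - \frac{43223120}{58858037}$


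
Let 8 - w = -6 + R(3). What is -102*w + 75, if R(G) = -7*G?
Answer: -3495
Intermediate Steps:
w = 35 (w = 8 - (-6 - 7*3) = 8 - (-6 - 21) = 8 - 1*(-27) = 8 + 27 = 35)
-102*w + 75 = -102*35 + 75 = -3570 + 75 = -3495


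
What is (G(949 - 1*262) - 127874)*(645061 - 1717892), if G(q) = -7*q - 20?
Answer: 142367892193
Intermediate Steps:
G(q) = -20 - 7*q
(G(949 - 1*262) - 127874)*(645061 - 1717892) = ((-20 - 7*(949 - 1*262)) - 127874)*(645061 - 1717892) = ((-20 - 7*(949 - 262)) - 127874)*(-1072831) = ((-20 - 7*687) - 127874)*(-1072831) = ((-20 - 4809) - 127874)*(-1072831) = (-4829 - 127874)*(-1072831) = -132703*(-1072831) = 142367892193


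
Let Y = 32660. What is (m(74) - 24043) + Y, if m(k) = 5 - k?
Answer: 8548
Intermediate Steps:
(m(74) - 24043) + Y = ((5 - 1*74) - 24043) + 32660 = ((5 - 74) - 24043) + 32660 = (-69 - 24043) + 32660 = -24112 + 32660 = 8548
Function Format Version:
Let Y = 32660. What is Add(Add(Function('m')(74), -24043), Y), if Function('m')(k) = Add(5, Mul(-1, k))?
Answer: 8548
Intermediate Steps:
Add(Add(Function('m')(74), -24043), Y) = Add(Add(Add(5, Mul(-1, 74)), -24043), 32660) = Add(Add(Add(5, -74), -24043), 32660) = Add(Add(-69, -24043), 32660) = Add(-24112, 32660) = 8548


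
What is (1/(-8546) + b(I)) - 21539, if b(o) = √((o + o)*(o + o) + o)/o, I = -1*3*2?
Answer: -184072295/8546 - √138/6 ≈ -21541.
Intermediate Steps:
I = -6 (I = -3*2 = -6)
b(o) = √(o + 4*o²)/o (b(o) = √((2*o)*(2*o) + o)/o = √(4*o² + o)/o = √(o + 4*o²)/o)
(1/(-8546) + b(I)) - 21539 = (1/(-8546) + √(-6*(1 + 4*(-6)))/(-6)) - 21539 = (-1/8546 - √138/6) - 21539 = -184072295/8546 - √138/6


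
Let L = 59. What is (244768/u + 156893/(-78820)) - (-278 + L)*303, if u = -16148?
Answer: 21109098002899/318196340 ≈ 66340.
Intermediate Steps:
(244768/u + 156893/(-78820)) - (-278 + L)*303 = (244768/(-16148) + 156893/(-78820)) - (-278 + 59)*303 = (244768*(-1/16148) + 156893*(-1/78820)) - (-219)*303 = (-61192/4037 - 156893/78820) - 1*(-66357) = -5456530481/318196340 + 66357 = 21109098002899/318196340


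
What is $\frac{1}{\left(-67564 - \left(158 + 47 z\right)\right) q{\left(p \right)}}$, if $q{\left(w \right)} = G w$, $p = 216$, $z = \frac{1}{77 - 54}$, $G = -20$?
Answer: $\frac{23}{6729060960} \approx 3.418 \cdot 10^{-9}$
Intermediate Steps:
$z = \frac{1}{23} \approx 0.043478$
$q{\left(w \right)} = - 20 w$
$\frac{1}{\left(-67564 - \left(158 + 47 z\right)\right) q{\left(p \right)}} = \frac{1}{\left(-67564 - \frac{3681}{23}\right) \left(\left(-20\right) 216\right)} = \frac{1}{\left(-67564 - \frac{3681}{23}\right) \left(-4320\right)} = \frac{1}{-67564 - \frac{3681}{23}} \left(- \frac{1}{4320}\right) = \frac{1}{- \frac{1557653}{23}} \left(- \frac{1}{4320}\right) = \left(- \frac{23}{1557653}\right) \left(- \frac{1}{4320}\right) = \frac{23}{6729060960}$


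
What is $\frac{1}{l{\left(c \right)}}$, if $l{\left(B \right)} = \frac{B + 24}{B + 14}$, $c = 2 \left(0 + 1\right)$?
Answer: $\frac{8}{13} \approx 0.61539$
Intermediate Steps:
$c = 2$ ($c = 2 \cdot 1 = 2$)
$l{\left(B \right)} = \frac{24 + B}{14 + B}$
$\frac{1}{l{\left(c \right)}} = \frac{1}{\frac{1}{14 + 2} \left(24 + 2\right)} = \frac{1}{\frac{1}{16} \cdot 26} = \frac{1}{\frac{13}{8}} = \frac{8}{13}$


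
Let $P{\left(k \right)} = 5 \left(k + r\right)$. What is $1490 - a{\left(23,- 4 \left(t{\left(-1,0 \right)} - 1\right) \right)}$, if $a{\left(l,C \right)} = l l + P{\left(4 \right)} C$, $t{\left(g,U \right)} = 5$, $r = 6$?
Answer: $1761$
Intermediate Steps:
$P{\left(k \right)} = 30 + 5 k$ ($P{\left(k \right)} = 5 \left(k + 6\right) = 5 \left(6 + k\right) = 30 + 5 k$)
$a{\left(l,C \right)} = l^{2} + 50 C$ ($a{\left(l,C \right)} = l l + \left(30 + 5 \cdot 4\right) C = l^{2} + \left(30 + 20\right) C = l^{2} + 50 C$)
$1490 - a{\left(23,- 4 \left(t{\left(-1,0 \right)} - 1\right) \right)} = 1490 - \left(23^{2} + 50 \left(- 4 \left(5 - 1\right)\right)\right) = 1490 - \left(529 + 50 \left(\left(-4\right) 4\right)\right) = 1490 - \left(529 + 50 \left(-16\right)\right) = 1490 - \left(529 - 800\right) = 1490 - -271 = 1490 + 271 = 1761$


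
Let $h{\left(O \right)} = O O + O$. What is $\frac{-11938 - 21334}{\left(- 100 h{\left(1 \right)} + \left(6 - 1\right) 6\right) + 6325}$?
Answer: $- \frac{33272}{6155} \approx -5.4057$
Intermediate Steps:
$h{\left(O \right)} = O + O^{2}$ ($h{\left(O \right)} = O^{2} + O = O + O^{2}$)
$\frac{-11938 - 21334}{\left(- 100 h{\left(1 \right)} + \left(6 - 1\right) 6\right) + 6325} = \frac{-11938 - 21334}{\left(- 100 \cdot 1 \left(1 + 1\right) + \left(6 - 1\right) 6\right) + 6325} = - \frac{33272}{\left(- 100 \cdot 1 \cdot 2 + 5 \cdot 6\right) + 6325} = - \frac{33272}{\left(\left(-100\right) 2 + 30\right) + 6325} = - \frac{33272}{\left(-200 + 30\right) + 6325} = - \frac{33272}{-170 + 6325} = - \frac{33272}{6155}$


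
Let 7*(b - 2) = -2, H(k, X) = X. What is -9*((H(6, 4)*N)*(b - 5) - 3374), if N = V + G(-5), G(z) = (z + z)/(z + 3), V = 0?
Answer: 216702/7 ≈ 30957.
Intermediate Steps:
b = 12/7 (b = 2 + (⅐)*(-2) = 2 - 2/7 = 12/7 ≈ 1.7143)
G(z) = 2*z/(3 + z) (G(z) = (2*z)/(3 + z) = 2*z/(3 + z))
N = 5 (N = 0 + 2*(-5)/(3 - 5) = 0 + 2*(-5)/(-2) = 0 + 2*(-5)*(-½) = 0 + 5 = 5)
-9*((H(6, 4)*N)*(b - 5) - 3374) = -9*((4*5)*(12/7 - 5) - 3374) = -9*(20*(-23/7) - 3374) = -9*(-460/7 - 3374) = -9*(-24078/7) = 216702/7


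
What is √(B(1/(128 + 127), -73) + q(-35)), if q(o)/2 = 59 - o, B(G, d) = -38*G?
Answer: √12215010/255 ≈ 13.706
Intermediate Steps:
B(G, d) = -38*G
q(o) = 118 - 2*o (q(o) = 2*(59 - o) = 118 - 2*o)
√(B(1/(128 + 127), -73) + q(-35)) = √(-38/(128 + 127) + (118 - 2*(-35))) = √(-38/255 + (118 + 70)) = √(-38*1/255 + 188) = √(-38/255 + 188) = √(47902/255) = √12215010/255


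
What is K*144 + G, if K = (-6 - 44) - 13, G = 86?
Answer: -8986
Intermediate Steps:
K = -63 (K = -50 - 13 = -63)
K*144 + G = -63*144 + 86 = -9072 + 86 = -8986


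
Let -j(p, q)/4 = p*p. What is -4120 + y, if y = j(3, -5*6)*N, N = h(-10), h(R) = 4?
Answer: -4264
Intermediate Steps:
N = 4
j(p, q) = -4*p² (j(p, q) = -4*p*p = -4*p²)
y = -144 (y = -4*3²*4 = -4*9*4 = -36*4 = -144)
-4120 + y = -4120 - 144 = -4264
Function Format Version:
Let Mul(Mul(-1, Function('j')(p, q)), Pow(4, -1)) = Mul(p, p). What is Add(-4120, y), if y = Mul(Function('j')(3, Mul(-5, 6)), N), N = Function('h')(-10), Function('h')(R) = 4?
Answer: -4264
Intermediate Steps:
N = 4
Function('j')(p, q) = Mul(-4, Pow(p, 2)) (Function('j')(p, q) = Mul(-4, Mul(p, p)) = Mul(-4, Pow(p, 2)))
y = -144 (y = Mul(Mul(-4, Pow(3, 2)), 4) = Mul(Mul(-4, 9), 4) = Mul(-36, 4) = -144)
Add(-4120, y) = Add(-4120, -144) = -4264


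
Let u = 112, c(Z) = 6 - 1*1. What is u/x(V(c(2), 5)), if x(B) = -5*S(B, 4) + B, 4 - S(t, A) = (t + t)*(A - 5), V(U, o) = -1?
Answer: -112/11 ≈ -10.182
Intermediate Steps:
c(Z) = 5 (c(Z) = 6 - 1 = 5)
S(t, A) = 4 - 2*t*(-5 + A) (S(t, A) = 4 - (t + t)*(A - 5) = 4 - 2*t*(-5 + A))
x(B) = -20 - 9*B (x(B) = -5*(4 + 10*B - 2*4*B) + B = -5*(4 + 10*B - 8*B) + B = -5*(4 + 2*B) + B = (-20 - 10*B) + B = -20 - 9*B)
u/x(V(c(2), 5)) = 112/(-20 - 9*(-1)) = 112/(-20 + 9) = 112/(-11) = 112*(-1/11) = -112/11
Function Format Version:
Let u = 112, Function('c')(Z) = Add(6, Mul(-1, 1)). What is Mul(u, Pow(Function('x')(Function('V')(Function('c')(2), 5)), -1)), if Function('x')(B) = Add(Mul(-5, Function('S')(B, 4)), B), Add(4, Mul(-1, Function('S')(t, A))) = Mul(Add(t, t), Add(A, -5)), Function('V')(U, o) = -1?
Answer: Rational(-112, 11) ≈ -10.182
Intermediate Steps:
Function('c')(Z) = 5 (Function('c')(Z) = Add(6, -1) = 5)
Function('S')(t, A) = Add(4, Mul(-2, t, Add(-5, A))) (Function('S')(t, A) = Add(4, Mul(-1, Mul(Add(t, t), Add(A, -5)))) = Add(4, Mul(-1, Mul(Mul(2, t), Add(-5, A)))) = Add(4, Mul(-1, Mul(2, t, Add(-5, A)))) = Add(4, Mul(-2, t, Add(-5, A))))
Function('x')(B) = Add(-20, Mul(-9, B)) (Function('x')(B) = Add(Mul(-5, Add(4, Mul(10, B), Mul(-2, 4, B))), B) = Add(Mul(-5, Add(4, Mul(10, B), Mul(-8, B))), B) = Add(Mul(-5, Add(4, Mul(2, B))), B) = Add(Add(-20, Mul(-10, B)), B) = Add(-20, Mul(-9, B)))
Mul(u, Pow(Function('x')(Function('V')(Function('c')(2), 5)), -1)) = Mul(112, Pow(Add(-20, Mul(-9, -1)), -1)) = Mul(112, Pow(Add(-20, 9), -1)) = Mul(112, Pow(-11, -1)) = Mul(112, Rational(-1, 11)) = Rational(-112, 11)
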